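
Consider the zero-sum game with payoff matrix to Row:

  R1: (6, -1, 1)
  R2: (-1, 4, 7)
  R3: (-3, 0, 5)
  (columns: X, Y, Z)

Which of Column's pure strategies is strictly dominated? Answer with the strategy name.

Z

Y holds Row's payoff strictly below Z in every row: -1 < 1, 4 < 7, 0 < 5.
So Z is strictly dominated for Column.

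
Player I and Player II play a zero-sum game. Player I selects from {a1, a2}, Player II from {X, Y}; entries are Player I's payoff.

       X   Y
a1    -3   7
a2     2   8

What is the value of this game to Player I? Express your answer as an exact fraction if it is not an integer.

Row minima: a1 → -3, a2 → 2; maximin = 2.
Column maxima: X → 2, Y → 8; minimax = 2.
Since maximin = minimax = 2, there is a saddle point and the value is 2.

2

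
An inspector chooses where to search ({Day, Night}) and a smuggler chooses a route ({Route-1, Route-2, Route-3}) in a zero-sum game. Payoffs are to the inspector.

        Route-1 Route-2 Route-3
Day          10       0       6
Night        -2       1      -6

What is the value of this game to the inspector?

6/13

Row minima: Day → 0, Night → -6; maximin = 0.
Column maxima: Route-1 → 10, Route-2 → 1, Route-3 → 6; minimax = 1.
0 ≠ 1, so there is no saddle point; optimal play is mixed.
Route-1 is strictly dominated by Route-3 (it gives the inspector strictly more in every row), so the smuggler never plays it.
On the remaining 2×2 (Day, Night vs Route-2, Route-3):
Let the inspector play Day with probability p. Expected payoff against Route-2: 0p + 1(1−p) = −p + 1; against Route-3: 6p + (-6)(1−p) = 12p − 6.
Setting these equal: −p + 1 = 12p − 6 ⇒ −13p = -7 ⇒ p = 7/13, and the value is (-1)·(7/13) + 1 = 6/13.
For the smuggler: with q = P(Route-2), equating Day's and Night's payoffs gives −6q + 6 = 7q − 6 ⇒ q = 12/13.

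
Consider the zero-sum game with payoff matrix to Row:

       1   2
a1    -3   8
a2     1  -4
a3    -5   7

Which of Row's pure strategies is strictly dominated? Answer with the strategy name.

a3

a1 gives a strictly higher payoff than a3 against every column: -3 > -5, 8 > 7.
So a3 is strictly dominated and Row never plays it.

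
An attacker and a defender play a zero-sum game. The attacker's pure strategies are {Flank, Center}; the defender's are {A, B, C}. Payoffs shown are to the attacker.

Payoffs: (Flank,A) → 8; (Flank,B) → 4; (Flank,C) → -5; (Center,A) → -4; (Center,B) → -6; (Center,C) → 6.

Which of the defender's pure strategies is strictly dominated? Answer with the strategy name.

A

B holds the attacker's payoff strictly below A in every row: 4 < 8, -6 < -4.
So A is strictly dominated for the defender.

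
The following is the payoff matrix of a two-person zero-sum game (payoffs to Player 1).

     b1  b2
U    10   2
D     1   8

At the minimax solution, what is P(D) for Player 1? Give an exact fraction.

Row minima: U → 2, D → 1; maximin = 2.
Column maxima: b1 → 10, b2 → 8; minimax = 8.
2 ≠ 8, so there is no saddle point; optimal play is mixed.
Let Player 1 play U with probability p. Expected payoff against b1: 10p + 1(1−p) = 9p + 1; against b2: 2p + 8(1−p) = −6p + 8.
Setting these equal: 9p + 1 = −6p + 8 ⇒ 15p = 7 ⇒ p = 7/15, and the value is (9)·(7/15) + 1 = 26/5.
For Player 2: with q = P(b1), equating U's and D's payoffs gives 8q + 2 = −7q + 8 ⇒ q = 2/5.

8/15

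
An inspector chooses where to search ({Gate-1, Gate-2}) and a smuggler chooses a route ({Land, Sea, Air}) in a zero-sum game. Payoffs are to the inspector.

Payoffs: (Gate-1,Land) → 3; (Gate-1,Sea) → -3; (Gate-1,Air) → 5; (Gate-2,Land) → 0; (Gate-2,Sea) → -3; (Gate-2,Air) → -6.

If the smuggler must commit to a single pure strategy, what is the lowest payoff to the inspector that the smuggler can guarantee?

Column maxima: Land → 3, Sea → -3, Air → 5.
The smallest of these is -3.

-3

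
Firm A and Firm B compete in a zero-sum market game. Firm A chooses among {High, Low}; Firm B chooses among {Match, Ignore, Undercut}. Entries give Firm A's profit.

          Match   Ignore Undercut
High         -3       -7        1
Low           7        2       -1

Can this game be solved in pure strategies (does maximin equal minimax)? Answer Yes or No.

No

Row minima: High → -7, Low → -1; maximin = -1.
Column maxima: Match → 7, Ignore → 2, Undercut → 1; minimax = 1.
-1 ≠ 1, so no pure-strategy equilibrium exists.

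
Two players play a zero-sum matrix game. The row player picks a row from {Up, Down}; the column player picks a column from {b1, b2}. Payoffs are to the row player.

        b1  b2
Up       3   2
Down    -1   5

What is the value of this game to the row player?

Row minima: Up → 2, Down → -1; maximin = 2.
Column maxima: b1 → 3, b2 → 5; minimax = 3.
2 ≠ 3, so there is no saddle point; optimal play is mixed.
Let the row player play Up with probability p. Expected payoff against b1: 3p + (-1)(1−p) = 4p − 1; against b2: 2p + 5(1−p) = −3p + 5.
Setting these equal: 4p − 1 = −3p + 5 ⇒ 7p = 6 ⇒ p = 6/7, and the value is (4)·(6/7) − 1 = 17/7.
For the column player: with q = P(b1), equating Up's and Down's payoffs gives q + 2 = −6q + 5 ⇒ q = 3/7.

17/7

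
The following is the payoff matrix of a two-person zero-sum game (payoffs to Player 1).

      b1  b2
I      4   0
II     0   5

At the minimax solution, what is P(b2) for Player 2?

Row minima: I → 0, II → 0; maximin = 0.
Column maxima: b1 → 4, b2 → 5; minimax = 4.
0 ≠ 4, so there is no saddle point; optimal play is mixed.
Let Player 1 play I with probability p. Expected payoff against b1: 4p + 0(1−p) = 4p; against b2: 0p + 5(1−p) = −5p + 5.
Setting these equal: 4p = −5p + 5 ⇒ 9p = 5 ⇒ p = 5/9, and the value is (4)·(5/9) = 20/9.
For Player 2: with q = P(b1), equating I's and II's payoffs gives 4q = −5q + 5 ⇒ q = 5/9.

4/9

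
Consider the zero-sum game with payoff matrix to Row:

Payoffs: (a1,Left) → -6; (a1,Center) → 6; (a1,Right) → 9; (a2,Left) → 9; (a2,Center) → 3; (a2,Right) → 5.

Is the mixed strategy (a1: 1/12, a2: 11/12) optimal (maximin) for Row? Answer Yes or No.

No

Against Left this mix gives (1/12)·(-6) + (11/12)·9 = 31/4.
Against Center this mix gives (1/12)·6 + (11/12)·3 = 13/4.
Against Right this mix gives (1/12)·9 + (11/12)·5 = 16/3.
Column will play Center, holding Row to 13/4. Shifting weight toward the row that does better against Center would raise this floor (the equalizing mix achieves 4 against both Center and Left), so the proposed strategy is not optimal.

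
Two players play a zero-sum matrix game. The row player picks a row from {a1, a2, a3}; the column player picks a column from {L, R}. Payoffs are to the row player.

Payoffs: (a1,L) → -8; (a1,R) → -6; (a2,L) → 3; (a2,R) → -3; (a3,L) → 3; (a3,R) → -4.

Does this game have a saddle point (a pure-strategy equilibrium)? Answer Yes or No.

Yes

Row minima: a1 → -8, a2 → -3, a3 → -4; maximin = -3.
Column maxima: L → 3, R → -3; minimax = -3.
maximin = minimax = -3, so a saddle point exists.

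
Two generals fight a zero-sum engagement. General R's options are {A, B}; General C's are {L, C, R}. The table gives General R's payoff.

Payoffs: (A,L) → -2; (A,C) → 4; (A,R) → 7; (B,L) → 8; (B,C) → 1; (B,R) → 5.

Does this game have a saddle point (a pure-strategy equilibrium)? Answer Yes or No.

No

Row minima: A → -2, B → 1; maximin = 1.
Column maxima: L → 8, C → 4, R → 7; minimax = 4.
1 ≠ 4, so no pure-strategy equilibrium exists.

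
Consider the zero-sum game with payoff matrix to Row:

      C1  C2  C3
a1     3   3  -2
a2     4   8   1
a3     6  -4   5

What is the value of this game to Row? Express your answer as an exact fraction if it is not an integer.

Row minima: a1 → -2, a2 → 1, a3 → -4; maximin = 1.
Column maxima: C1 → 6, C2 → 8, C3 → 5; minimax = 5.
1 ≠ 5, so there is no saddle point; optimal play is mixed.
a1 is strictly dominated by a2, so Row never plays it.
C1 is strictly dominated by C3 (it gives Row strictly more in every row), so Column never plays it.
On the remaining 2×2 (a2, a3 vs C2, C3):
Let Row play a2 with probability p. Expected payoff against C2: 8p + (-4)(1−p) = 12p − 4; against C3: 1p + 5(1−p) = −4p + 5.
Setting these equal: 12p − 4 = −4p + 5 ⇒ 16p = 9 ⇒ p = 9/16, and the value is (12)·(9/16) − 4 = 11/4.
For Column: with q = P(C2), equating a2's and a3's payoffs gives 7q + 1 = −9q + 5 ⇒ q = 1/4.

11/4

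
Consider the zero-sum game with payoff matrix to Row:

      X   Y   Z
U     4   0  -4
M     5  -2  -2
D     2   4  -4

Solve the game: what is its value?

-2

Row minima: U → -4, M → -2, D → -4; maximin = -2.
Column maxima: X → 5, Y → 4, Z → -2; minimax = -2.
Since maximin = minimax = -2, there is a saddle point and the value is -2.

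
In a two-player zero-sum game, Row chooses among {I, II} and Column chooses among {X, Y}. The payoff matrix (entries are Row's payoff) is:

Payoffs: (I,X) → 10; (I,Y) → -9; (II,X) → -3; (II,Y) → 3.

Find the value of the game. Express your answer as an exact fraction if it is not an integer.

3/25

Row minima: I → -9, II → -3; maximin = -3.
Column maxima: X → 10, Y → 3; minimax = 3.
-3 ≠ 3, so there is no saddle point; optimal play is mixed.
Let Row play I with probability p. Expected payoff against X: 10p + (-3)(1−p) = 13p − 3; against Y: (-9)p + 3(1−p) = −12p + 3.
Setting these equal: 13p − 3 = −12p + 3 ⇒ 25p = 6 ⇒ p = 6/25, and the value is (13)·(6/25) − 3 = 3/25.
For Column: with q = P(X), equating I's and II's payoffs gives 19q − 9 = −6q + 3 ⇒ q = 12/25.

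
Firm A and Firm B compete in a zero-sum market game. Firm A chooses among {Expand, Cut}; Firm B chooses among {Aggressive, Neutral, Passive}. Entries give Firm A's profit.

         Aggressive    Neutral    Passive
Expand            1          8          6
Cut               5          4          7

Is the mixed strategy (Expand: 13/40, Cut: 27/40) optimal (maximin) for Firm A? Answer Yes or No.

Against Aggressive this mix gives (13/40)·1 + (27/40)·5 = 37/10.
Against Neutral this mix gives (13/40)·8 + (27/40)·4 = 53/10.
Against Passive this mix gives (13/40)·6 + (27/40)·7 = 267/40.
Firm B will play Aggressive, holding Firm A to 37/10. Shifting weight toward the row that does better against Aggressive would raise this floor (the equalizing mix achieves 9/2 against both Aggressive and Neutral), so the proposed strategy is not optimal.

No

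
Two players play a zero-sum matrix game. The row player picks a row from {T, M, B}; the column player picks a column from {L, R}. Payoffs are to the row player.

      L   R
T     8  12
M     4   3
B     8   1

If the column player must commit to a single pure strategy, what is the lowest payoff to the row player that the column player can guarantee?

8

Column maxima: L → 8, R → 12.
The smallest of these is 8.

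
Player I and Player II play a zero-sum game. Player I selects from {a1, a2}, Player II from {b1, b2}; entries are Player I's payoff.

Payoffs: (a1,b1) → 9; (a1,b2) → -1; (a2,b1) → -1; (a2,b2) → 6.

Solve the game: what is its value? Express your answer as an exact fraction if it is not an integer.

53/17

Row minima: a1 → -1, a2 → -1; maximin = -1.
Column maxima: b1 → 9, b2 → 6; minimax = 6.
-1 ≠ 6, so there is no saddle point; optimal play is mixed.
Let Player I play a1 with probability p. Expected payoff against b1: 9p + (-1)(1−p) = 10p − 1; against b2: (-1)p + 6(1−p) = −7p + 6.
Setting these equal: 10p − 1 = −7p + 6 ⇒ 17p = 7 ⇒ p = 7/17, and the value is (10)·(7/17) − 1 = 53/17.
For Player II: with q = P(b1), equating a1's and a2's payoffs gives 10q − 1 = −7q + 6 ⇒ q = 7/17.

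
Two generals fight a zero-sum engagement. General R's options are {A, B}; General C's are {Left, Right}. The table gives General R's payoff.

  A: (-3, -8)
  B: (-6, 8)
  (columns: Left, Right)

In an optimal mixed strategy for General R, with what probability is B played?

5/19

Row minima: A → -8, B → -6; maximin = -6.
Column maxima: Left → -3, Right → 8; minimax = -3.
-6 ≠ -3, so there is no saddle point; optimal play is mixed.
Let General R play A with probability p. Expected payoff against Left: (-3)p + (-6)(1−p) = 3p − 6; against Right: (-8)p + 8(1−p) = −16p + 8.
Setting these equal: 3p − 6 = −16p + 8 ⇒ 19p = 14 ⇒ p = 14/19, and the value is (3)·(14/19) − 6 = -72/19.
For General C: with q = P(Left), equating A's and B's payoffs gives 5q − 8 = −14q + 8 ⇒ q = 16/19.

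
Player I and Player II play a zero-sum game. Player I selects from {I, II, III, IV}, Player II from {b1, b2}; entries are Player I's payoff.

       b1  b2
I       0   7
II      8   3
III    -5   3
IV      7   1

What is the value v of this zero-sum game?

Row minima: I → 0, II → 3, III → -5, IV → 1; maximin = 3.
Column maxima: b1 → 8, b2 → 7; minimax = 7.
3 ≠ 7, so there is no saddle point; optimal play is mixed.
III is strictly dominated by I, so Player I never plays it.
IV is strictly dominated by II, so Player I never plays it.
On the remaining 2×2 (I, II vs b1, b2):
Let Player I play I with probability p. Expected payoff against b1: 0p + 8(1−p) = −8p + 8; against b2: 7p + 3(1−p) = 4p + 3.
Setting these equal: −8p + 8 = 4p + 3 ⇒ −12p = -5 ⇒ p = 5/12, and the value is (-8)·(5/12) + 8 = 14/3.
For Player II: with q = P(b1), equating I's and II's payoffs gives −7q + 7 = 5q + 3 ⇒ q = 1/3.

14/3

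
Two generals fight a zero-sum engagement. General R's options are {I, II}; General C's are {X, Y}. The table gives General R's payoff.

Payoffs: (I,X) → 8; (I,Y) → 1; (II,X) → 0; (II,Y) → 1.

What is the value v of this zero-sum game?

1

Row minima: I → 1, II → 0; maximin = 1.
Column maxima: X → 8, Y → 1; minimax = 1.
Since maximin = minimax = 1, there is a saddle point and the value is 1.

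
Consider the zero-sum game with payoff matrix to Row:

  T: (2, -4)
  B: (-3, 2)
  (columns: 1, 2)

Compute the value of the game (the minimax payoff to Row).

Row minima: T → -4, B → -3; maximin = -3.
Column maxima: 1 → 2, 2 → 2; minimax = 2.
-3 ≠ 2, so there is no saddle point; optimal play is mixed.
Let Row play T with probability p. Expected payoff against 1: 2p + (-3)(1−p) = 5p − 3; against 2: (-4)p + 2(1−p) = −6p + 2.
Setting these equal: 5p − 3 = −6p + 2 ⇒ 11p = 5 ⇒ p = 5/11, and the value is (5)·(5/11) − 3 = -8/11.
For Column: with q = P(1), equating T's and B's payoffs gives 6q − 4 = −5q + 2 ⇒ q = 6/11.

-8/11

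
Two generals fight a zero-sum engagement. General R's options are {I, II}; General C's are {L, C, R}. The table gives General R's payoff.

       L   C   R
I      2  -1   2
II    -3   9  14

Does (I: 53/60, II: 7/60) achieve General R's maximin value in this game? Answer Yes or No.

Against L this mix gives (53/60)·2 + (7/60)·(-3) = 17/12.
Against C this mix gives (53/60)·(-1) + (7/60)·9 = 1/6.
Against R this mix gives (53/60)·2 + (7/60)·14 = 17/5.
General C will play C, holding General R to 1/6. Shifting weight toward the row that does better against C would raise this floor (the equalizing mix achieves 1 against both C and L), so the proposed strategy is not optimal.

No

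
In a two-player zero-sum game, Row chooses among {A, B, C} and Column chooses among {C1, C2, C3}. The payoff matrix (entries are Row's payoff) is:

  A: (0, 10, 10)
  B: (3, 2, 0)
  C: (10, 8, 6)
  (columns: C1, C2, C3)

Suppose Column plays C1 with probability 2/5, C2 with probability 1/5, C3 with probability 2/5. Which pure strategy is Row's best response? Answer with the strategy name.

C

Expected payoff of A: (2/5)·0 + (1/5)·10 + (2/5)·10 = 6.
Expected payoff of B: (2/5)·3 + (1/5)·2 + (2/5)·0 = 8/5.
Expected payoff of C: (2/5)·10 + (1/5)·8 + (2/5)·6 = 8.
The largest is 8, so Row's best response is C.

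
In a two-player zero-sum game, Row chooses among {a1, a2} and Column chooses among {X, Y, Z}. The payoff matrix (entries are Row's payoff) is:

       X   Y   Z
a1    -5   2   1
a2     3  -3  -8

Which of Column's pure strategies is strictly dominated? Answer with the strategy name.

Y

Z holds Row's payoff strictly below Y in every row: 1 < 2, -8 < -3.
So Y is strictly dominated for Column.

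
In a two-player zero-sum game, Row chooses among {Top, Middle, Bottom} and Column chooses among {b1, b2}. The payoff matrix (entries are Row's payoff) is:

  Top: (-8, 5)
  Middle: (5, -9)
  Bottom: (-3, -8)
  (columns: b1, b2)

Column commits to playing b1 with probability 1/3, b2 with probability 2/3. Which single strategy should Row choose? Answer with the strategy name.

Expected payoff of Top: (1/3)·(-8) + (2/3)·5 = 2/3.
Expected payoff of Middle: (1/3)·5 + (2/3)·(-9) = -13/3.
Expected payoff of Bottom: (1/3)·(-3) + (2/3)·(-8) = -19/3.
The largest is 2/3, so Row's best response is Top.

Top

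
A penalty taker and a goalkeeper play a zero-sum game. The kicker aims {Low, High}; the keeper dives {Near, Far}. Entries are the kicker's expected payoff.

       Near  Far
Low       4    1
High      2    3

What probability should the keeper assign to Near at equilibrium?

Row minima: Low → 1, High → 2; maximin = 2.
Column maxima: Near → 4, Far → 3; minimax = 3.
2 ≠ 3, so there is no saddle point; optimal play is mixed.
Let the kicker play Low with probability p. Expected payoff against Near: 4p + 2(1−p) = 2p + 2; against Far: 1p + 3(1−p) = −2p + 3.
Setting these equal: 2p + 2 = −2p + 3 ⇒ 4p = 1 ⇒ p = 1/4, and the value is (2)·(1/4) + 2 = 5/2.
For the keeper: with q = P(Near), equating Low's and High's payoffs gives 3q + 1 = −q + 3 ⇒ q = 1/2.

1/2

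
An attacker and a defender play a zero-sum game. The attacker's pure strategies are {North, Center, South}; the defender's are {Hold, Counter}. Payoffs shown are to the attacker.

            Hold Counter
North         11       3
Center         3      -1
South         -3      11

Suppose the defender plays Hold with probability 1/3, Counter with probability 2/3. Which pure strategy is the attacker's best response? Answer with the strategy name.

Expected payoff of North: (1/3)·11 + (2/3)·3 = 17/3.
Expected payoff of Center: (1/3)·3 + (2/3)·(-1) = 1/3.
Expected payoff of South: (1/3)·(-3) + (2/3)·11 = 19/3.
The largest is 19/3, so the attacker's best response is South.

South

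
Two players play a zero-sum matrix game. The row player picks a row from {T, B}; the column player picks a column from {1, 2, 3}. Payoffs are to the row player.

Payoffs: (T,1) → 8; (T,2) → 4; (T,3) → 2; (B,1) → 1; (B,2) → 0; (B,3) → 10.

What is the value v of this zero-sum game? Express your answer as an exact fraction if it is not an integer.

Row minima: T → 2, B → 0; maximin = 2.
Column maxima: 1 → 8, 2 → 4, 3 → 10; minimax = 4.
2 ≠ 4, so there is no saddle point; optimal play is mixed.
1 is strictly dominated by 2 (it gives the row player strictly more in every row), so the column player never plays it.
On the remaining 2×2 (T, B vs 2, 3):
Let the row player play T with probability p. Expected payoff against 2: 4p + 0(1−p) = 4p; against 3: 2p + 10(1−p) = −8p + 10.
Setting these equal: 4p = −8p + 10 ⇒ 12p = 10 ⇒ p = 5/6, and the value is (4)·(5/6) = 10/3.
For the column player: with q = P(2), equating T's and B's payoffs gives 2q + 2 = −10q + 10 ⇒ q = 2/3.

10/3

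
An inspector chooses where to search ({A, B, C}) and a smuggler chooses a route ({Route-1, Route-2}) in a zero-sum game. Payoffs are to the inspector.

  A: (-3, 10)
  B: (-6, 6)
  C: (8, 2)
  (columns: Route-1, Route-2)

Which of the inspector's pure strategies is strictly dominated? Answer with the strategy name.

A gives a strictly higher payoff than B against every column: -3 > -6, 10 > 6.
So B is strictly dominated and the inspector never plays it.

B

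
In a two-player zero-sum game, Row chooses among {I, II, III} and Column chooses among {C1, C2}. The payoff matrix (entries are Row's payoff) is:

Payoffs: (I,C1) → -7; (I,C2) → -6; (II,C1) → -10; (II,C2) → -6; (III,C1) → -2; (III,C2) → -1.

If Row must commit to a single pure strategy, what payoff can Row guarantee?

Row minima: I → -7, II → -10, III → -2.
The best of these is -2.

-2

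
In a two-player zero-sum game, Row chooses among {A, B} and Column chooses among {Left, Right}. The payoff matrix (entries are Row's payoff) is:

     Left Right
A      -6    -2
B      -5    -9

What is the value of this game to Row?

Row minima: A → -6, B → -9; maximin = -6.
Column maxima: Left → -5, Right → -2; minimax = -5.
-6 ≠ -5, so there is no saddle point; optimal play is mixed.
Let Row play A with probability p. Expected payoff against Left: (-6)p + (-5)(1−p) = −p − 5; against Right: (-2)p + (-9)(1−p) = 7p − 9.
Setting these equal: −p − 5 = 7p − 9 ⇒ −8p = -4 ⇒ p = 1/2, and the value is (-1)·(1/2) − 5 = -11/2.
For Column: with q = P(Left), equating A's and B's payoffs gives −4q − 2 = 4q − 9 ⇒ q = 7/8.

-11/2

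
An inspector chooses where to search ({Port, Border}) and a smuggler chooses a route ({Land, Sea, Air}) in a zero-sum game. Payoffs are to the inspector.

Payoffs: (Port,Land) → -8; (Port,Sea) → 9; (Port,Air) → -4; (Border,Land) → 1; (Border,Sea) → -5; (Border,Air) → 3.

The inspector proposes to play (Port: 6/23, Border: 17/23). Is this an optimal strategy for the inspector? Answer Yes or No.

Yes

Against Land this mix gives (6/23)·(-8) + (17/23)·1 = -31/23.
Against Sea this mix gives (6/23)·9 + (17/23)·(-5) = -31/23.
Against Air this mix gives (6/23)·(-4) + (17/23)·3 = 27/23.
All of the smuggler's active replies (Land, Sea) yield -31/23, and no column does worse for the inspector. The mix makes the smuggler indifferent and guarantees -31/23, so it is optimal.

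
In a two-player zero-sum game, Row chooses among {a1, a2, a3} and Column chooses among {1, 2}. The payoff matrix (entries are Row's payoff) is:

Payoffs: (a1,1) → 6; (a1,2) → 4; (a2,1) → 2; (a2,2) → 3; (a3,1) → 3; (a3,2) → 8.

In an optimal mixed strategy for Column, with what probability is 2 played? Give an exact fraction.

Row minima: a1 → 4, a2 → 2, a3 → 3; maximin = 4.
Column maxima: 1 → 6, 2 → 8; minimax = 6.
4 ≠ 6, so there is no saddle point; optimal play is mixed.
a2 is strictly dominated by a1, so Row never plays it.
On the remaining 2×2 (a1, a3 vs 1, 2):
Let Row play a1 with probability p. Expected payoff against 1: 6p + 3(1−p) = 3p + 3; against 2: 4p + 8(1−p) = −4p + 8.
Setting these equal: 3p + 3 = −4p + 8 ⇒ 7p = 5 ⇒ p = 5/7, and the value is (3)·(5/7) + 3 = 36/7.
For Column: with q = P(1), equating a1's and a3's payoffs gives 2q + 4 = −5q + 8 ⇒ q = 4/7.

3/7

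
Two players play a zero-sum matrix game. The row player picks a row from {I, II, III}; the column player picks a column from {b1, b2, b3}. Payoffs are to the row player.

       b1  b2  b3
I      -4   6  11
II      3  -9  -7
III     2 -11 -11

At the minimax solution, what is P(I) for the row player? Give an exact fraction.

Row minima: I → -4, II → -9, III → -11; maximin = -4.
Column maxima: b1 → 3, b2 → 6, b3 → 11; minimax = 3.
-4 ≠ 3, so there is no saddle point; optimal play is mixed.
III is strictly dominated by II, so the row player never plays it.
With III eliminated, b3 is strictly dominated by b2 (it gives the row player strictly more in every remaining row), so the column player never plays it.
On the remaining 2×2 (I, II vs b1, b2):
Let the row player play I with probability p. Expected payoff against b1: (-4)p + 3(1−p) = −7p + 3; against b2: 6p + (-9)(1−p) = 15p − 9.
Setting these equal: −7p + 3 = 15p − 9 ⇒ −22p = -12 ⇒ p = 6/11, and the value is (-7)·(6/11) + 3 = -9/11.
For the column player: with q = P(b1), equating I's and II's payoffs gives −10q + 6 = 12q − 9 ⇒ q = 15/22.

6/11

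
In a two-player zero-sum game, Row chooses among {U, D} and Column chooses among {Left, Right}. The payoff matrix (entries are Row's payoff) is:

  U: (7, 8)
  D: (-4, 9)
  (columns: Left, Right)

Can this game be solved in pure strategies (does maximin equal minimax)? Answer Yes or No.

Row minima: U → 7, D → -4; maximin = 7.
Column maxima: Left → 7, Right → 9; minimax = 7.
maximin = minimax = 7, so a saddle point exists.

Yes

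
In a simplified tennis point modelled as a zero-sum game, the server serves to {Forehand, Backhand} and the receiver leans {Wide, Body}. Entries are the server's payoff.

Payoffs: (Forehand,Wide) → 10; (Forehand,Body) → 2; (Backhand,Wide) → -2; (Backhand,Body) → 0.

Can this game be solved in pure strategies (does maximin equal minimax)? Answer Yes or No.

Yes

Row minima: Forehand → 2, Backhand → -2; maximin = 2.
Column maxima: Wide → 10, Body → 2; minimax = 2.
maximin = minimax = 2, so a saddle point exists.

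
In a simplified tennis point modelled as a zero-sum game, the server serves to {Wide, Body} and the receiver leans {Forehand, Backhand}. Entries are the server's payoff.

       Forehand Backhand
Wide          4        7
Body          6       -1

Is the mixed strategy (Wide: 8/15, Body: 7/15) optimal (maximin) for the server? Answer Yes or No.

No

Against Forehand this mix gives (8/15)·4 + (7/15)·6 = 74/15.
Against Backhand this mix gives (8/15)·7 + (7/15)·(-1) = 49/15.
The receiver will play Backhand, holding the server to 49/15. Shifting weight toward the row that does better against Backhand would raise this floor (the equalizing mix achieves 23/5 against both Backhand and Forehand), so the proposed strategy is not optimal.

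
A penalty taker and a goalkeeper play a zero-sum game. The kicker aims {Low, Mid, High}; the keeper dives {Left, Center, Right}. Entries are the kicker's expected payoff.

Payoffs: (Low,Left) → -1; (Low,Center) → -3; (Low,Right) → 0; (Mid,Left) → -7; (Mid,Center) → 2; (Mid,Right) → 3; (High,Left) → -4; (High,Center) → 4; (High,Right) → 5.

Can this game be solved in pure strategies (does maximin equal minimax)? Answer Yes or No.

No

Row minima: Low → -3, Mid → -7, High → -4; maximin = -3.
Column maxima: Left → -1, Center → 4, Right → 5; minimax = -1.
-3 ≠ -1, so no pure-strategy equilibrium exists.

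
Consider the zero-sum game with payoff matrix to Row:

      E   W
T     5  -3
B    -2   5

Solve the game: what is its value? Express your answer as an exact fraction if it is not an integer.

19/15

Row minima: T → -3, B → -2; maximin = -2.
Column maxima: E → 5, W → 5; minimax = 5.
-2 ≠ 5, so there is no saddle point; optimal play is mixed.
Let Row play T with probability p. Expected payoff against E: 5p + (-2)(1−p) = 7p − 2; against W: (-3)p + 5(1−p) = −8p + 5.
Setting these equal: 7p − 2 = −8p + 5 ⇒ 15p = 7 ⇒ p = 7/15, and the value is (7)·(7/15) − 2 = 19/15.
For Column: with q = P(E), equating T's and B's payoffs gives 8q − 3 = −7q + 5 ⇒ q = 8/15.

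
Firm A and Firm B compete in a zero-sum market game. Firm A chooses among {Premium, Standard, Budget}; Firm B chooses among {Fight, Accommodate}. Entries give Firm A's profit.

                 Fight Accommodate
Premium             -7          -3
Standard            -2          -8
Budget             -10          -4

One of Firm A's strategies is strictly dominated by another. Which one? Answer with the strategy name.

Premium gives a strictly higher payoff than Budget against every column: -7 > -10, -3 > -4.
So Budget is strictly dominated and Firm A never plays it.

Budget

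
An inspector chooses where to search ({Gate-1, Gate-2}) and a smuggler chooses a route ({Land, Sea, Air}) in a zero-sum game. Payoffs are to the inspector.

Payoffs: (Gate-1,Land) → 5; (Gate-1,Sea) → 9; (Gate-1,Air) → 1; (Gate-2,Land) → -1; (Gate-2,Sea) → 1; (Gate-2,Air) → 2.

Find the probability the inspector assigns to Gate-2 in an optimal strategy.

Row minima: Gate-1 → 1, Gate-2 → -1; maximin = 1.
Column maxima: Land → 5, Sea → 9, Air → 2; minimax = 2.
1 ≠ 2, so there is no saddle point; optimal play is mixed.
Sea is strictly dominated by Land (it gives the inspector strictly more in every row), so the smuggler never plays it.
On the remaining 2×2 (Gate-1, Gate-2 vs Land, Air):
Let the inspector play Gate-1 with probability p. Expected payoff against Land: 5p + (-1)(1−p) = 6p − 1; against Air: 1p + 2(1−p) = −p + 2.
Setting these equal: 6p − 1 = −p + 2 ⇒ 7p = 3 ⇒ p = 3/7, and the value is (6)·(3/7) − 1 = 11/7.
For the smuggler: with q = P(Land), equating Gate-1's and Gate-2's payoffs gives 4q + 1 = −3q + 2 ⇒ q = 1/7.

4/7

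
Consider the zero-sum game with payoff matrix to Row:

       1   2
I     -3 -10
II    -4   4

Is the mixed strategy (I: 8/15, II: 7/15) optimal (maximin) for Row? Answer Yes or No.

Yes

Against 1 this mix gives (8/15)·(-3) + (7/15)·(-4) = -52/15.
Against 2 this mix gives (8/15)·(-10) + (7/15)·4 = -52/15.
All of Column's active replies (1, 2) yield -52/15, and no column does worse for Row. The mix makes Column indifferent and guarantees -52/15, so it is optimal.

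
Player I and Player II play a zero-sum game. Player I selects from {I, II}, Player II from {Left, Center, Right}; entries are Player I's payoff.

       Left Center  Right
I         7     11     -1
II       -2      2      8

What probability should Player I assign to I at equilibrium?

Row minima: I → -1, II → -2; maximin = -1.
Column maxima: Left → 7, Center → 11, Right → 8; minimax = 7.
-1 ≠ 7, so there is no saddle point; optimal play is mixed.
Center is strictly dominated by Left (it gives Player I strictly more in every row), so Player II never plays it.
On the remaining 2×2 (I, II vs Left, Right):
Let Player I play I with probability p. Expected payoff against Left: 7p + (-2)(1−p) = 9p − 2; against Right: (-1)p + 8(1−p) = −9p + 8.
Setting these equal: 9p − 2 = −9p + 8 ⇒ 18p = 10 ⇒ p = 5/9, and the value is (9)·(5/9) − 2 = 3.
For Player II: with q = P(Left), equating I's and II's payoffs gives 8q − 1 = −10q + 8 ⇒ q = 1/2.

5/9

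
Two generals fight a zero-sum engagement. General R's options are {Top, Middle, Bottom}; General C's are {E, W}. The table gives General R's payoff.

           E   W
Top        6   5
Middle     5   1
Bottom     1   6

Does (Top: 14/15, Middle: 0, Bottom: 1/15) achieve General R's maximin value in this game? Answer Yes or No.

No

Against E this mix gives (14/15)·6 + (1/15)·1 = 17/3.
Against W this mix gives (14/15)·5 + (1/15)·6 = 76/15.
General C will play W, holding General R to 76/15. Shifting weight toward the row that does better against W would raise this floor (the equalizing mix achieves 31/6 against both W and E), so the proposed strategy is not optimal.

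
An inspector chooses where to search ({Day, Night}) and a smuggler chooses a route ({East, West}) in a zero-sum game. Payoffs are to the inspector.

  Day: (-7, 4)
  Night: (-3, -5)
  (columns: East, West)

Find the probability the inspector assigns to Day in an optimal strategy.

Row minima: Day → -7, Night → -5; maximin = -5.
Column maxima: East → -3, West → 4; minimax = -3.
-5 ≠ -3, so there is no saddle point; optimal play is mixed.
Let the inspector play Day with probability p. Expected payoff against East: (-7)p + (-3)(1−p) = −4p − 3; against West: 4p + (-5)(1−p) = 9p − 5.
Setting these equal: −4p − 3 = 9p − 5 ⇒ −13p = -2 ⇒ p = 2/13, and the value is (-4)·(2/13) − 3 = -47/13.
For the smuggler: with q = P(East), equating Day's and Night's payoffs gives −11q + 4 = 2q − 5 ⇒ q = 9/13.

2/13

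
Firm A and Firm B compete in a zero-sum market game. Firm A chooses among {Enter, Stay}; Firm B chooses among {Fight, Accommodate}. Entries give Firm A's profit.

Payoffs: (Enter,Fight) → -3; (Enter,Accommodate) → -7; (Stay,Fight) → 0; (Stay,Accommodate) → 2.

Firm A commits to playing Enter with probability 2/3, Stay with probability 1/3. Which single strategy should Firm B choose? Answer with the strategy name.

Accommodate

If Firm B plays Fight, Firm A's expected payoff is (2/3)·(-3) + (1/3)·0 = -2.
If Firm B plays Accommodate, Firm A's expected payoff is (2/3)·(-7) + (1/3)·2 = -4.
Firm B minimizes Firm A's payoff; the smallest is -4, so the best response is Accommodate.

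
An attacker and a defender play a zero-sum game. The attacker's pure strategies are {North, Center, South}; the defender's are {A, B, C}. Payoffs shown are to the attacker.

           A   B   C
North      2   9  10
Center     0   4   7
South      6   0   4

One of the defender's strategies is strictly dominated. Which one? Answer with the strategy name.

C

B holds the attacker's payoff strictly below C in every row: 9 < 10, 4 < 7, 0 < 4.
So C is strictly dominated for the defender.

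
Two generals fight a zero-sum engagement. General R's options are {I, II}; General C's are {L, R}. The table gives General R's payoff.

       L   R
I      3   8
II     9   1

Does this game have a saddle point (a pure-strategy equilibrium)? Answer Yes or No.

No

Row minima: I → 3, II → 1; maximin = 3.
Column maxima: L → 9, R → 8; minimax = 8.
3 ≠ 8, so no pure-strategy equilibrium exists.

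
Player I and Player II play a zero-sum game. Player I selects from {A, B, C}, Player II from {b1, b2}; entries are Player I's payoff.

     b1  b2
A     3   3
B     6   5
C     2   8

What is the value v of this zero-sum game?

38/7

Row minima: A → 3, B → 5, C → 2; maximin = 5.
Column maxima: b1 → 6, b2 → 8; minimax = 6.
5 ≠ 6, so there is no saddle point; optimal play is mixed.
A is strictly dominated by B, so Player I never plays it.
On the remaining 2×2 (B, C vs b1, b2):
Let Player I play B with probability p. Expected payoff against b1: 6p + 2(1−p) = 4p + 2; against b2: 5p + 8(1−p) = −3p + 8.
Setting these equal: 4p + 2 = −3p + 8 ⇒ 7p = 6 ⇒ p = 6/7, and the value is (4)·(6/7) + 2 = 38/7.
For Player II: with q = P(b1), equating B's and C's payoffs gives q + 5 = −6q + 8 ⇒ q = 3/7.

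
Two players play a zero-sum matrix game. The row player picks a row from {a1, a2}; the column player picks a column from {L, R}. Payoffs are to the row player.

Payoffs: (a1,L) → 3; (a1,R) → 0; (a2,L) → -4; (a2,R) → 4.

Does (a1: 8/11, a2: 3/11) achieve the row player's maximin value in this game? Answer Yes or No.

Yes

Against L this mix gives (8/11)·3 + (3/11)·(-4) = 12/11.
Against R this mix gives (8/11)·0 + (3/11)·4 = 12/11.
All of the column player's active replies (L, R) yield 12/11, and no column does worse for the row player. The mix makes the column player indifferent and guarantees 12/11, so it is optimal.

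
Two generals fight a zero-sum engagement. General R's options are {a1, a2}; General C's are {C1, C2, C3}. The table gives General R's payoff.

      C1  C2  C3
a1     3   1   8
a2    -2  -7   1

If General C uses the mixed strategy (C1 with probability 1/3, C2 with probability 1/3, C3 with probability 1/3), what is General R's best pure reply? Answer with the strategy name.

a1

Expected payoff of a1: (1/3)·3 + (1/3)·1 + (1/3)·8 = 4.
Expected payoff of a2: (1/3)·(-2) + (1/3)·(-7) + (1/3)·1 = -8/3.
The largest is 4, so General R's best response is a1.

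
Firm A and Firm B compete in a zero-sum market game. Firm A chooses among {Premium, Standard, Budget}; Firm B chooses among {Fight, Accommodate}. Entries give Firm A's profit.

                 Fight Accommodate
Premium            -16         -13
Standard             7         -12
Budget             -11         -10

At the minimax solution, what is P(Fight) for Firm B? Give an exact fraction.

1/10

Row minima: Premium → -16, Standard → -12, Budget → -11; maximin = -11.
Column maxima: Fight → 7, Accommodate → -10; minimax = -10.
-11 ≠ -10, so there is no saddle point; optimal play is mixed.
Premium is strictly dominated by Standard, so Firm A never plays it.
On the remaining 2×2 (Standard, Budget vs Fight, Accommodate):
Let Firm A play Standard with probability p. Expected payoff against Fight: 7p + (-11)(1−p) = 18p − 11; against Accommodate: (-12)p + (-10)(1−p) = −2p − 10.
Setting these equal: 18p − 11 = −2p − 10 ⇒ 20p = 1 ⇒ p = 1/20, and the value is (18)·(1/20) − 11 = -101/10.
For Firm B: with q = P(Fight), equating Standard's and Budget's payoffs gives 19q − 12 = −q − 10 ⇒ q = 1/10.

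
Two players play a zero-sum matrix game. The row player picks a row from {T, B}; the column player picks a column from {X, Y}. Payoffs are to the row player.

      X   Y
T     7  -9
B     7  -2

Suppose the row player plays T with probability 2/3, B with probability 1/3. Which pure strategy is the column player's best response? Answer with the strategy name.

Y

If the column player plays X, the row player's expected payoff is (2/3)·7 + (1/3)·7 = 7.
If the column player plays Y, the row player's expected payoff is (2/3)·(-9) + (1/3)·(-2) = -20/3.
The column player minimizes the row player's payoff; the smallest is -20/3, so the best response is Y.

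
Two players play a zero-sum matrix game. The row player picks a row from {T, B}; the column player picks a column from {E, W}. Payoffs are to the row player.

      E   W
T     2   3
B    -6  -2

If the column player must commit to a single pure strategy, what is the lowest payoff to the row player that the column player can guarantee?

2

Column maxima: E → 2, W → 3.
The smallest of these is 2.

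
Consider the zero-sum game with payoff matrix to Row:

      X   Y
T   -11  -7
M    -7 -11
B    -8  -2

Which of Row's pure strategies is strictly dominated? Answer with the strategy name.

T

B gives a strictly higher payoff than T against every column: -8 > -11, -2 > -7.
So T is strictly dominated and Row never plays it.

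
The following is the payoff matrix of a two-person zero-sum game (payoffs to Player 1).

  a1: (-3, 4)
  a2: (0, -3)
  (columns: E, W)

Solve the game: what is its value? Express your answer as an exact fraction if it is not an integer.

-9/10

Row minima: a1 → -3, a2 → -3; maximin = -3.
Column maxima: E → 0, W → 4; minimax = 0.
-3 ≠ 0, so there is no saddle point; optimal play is mixed.
Let Player 1 play a1 with probability p. Expected payoff against E: (-3)p + 0(1−p) = −3p; against W: 4p + (-3)(1−p) = 7p − 3.
Setting these equal: −3p = 7p − 3 ⇒ −10p = -3 ⇒ p = 3/10, and the value is (-3)·(3/10) = -9/10.
For Player 2: with q = P(E), equating a1's and a2's payoffs gives −7q + 4 = 3q − 3 ⇒ q = 7/10.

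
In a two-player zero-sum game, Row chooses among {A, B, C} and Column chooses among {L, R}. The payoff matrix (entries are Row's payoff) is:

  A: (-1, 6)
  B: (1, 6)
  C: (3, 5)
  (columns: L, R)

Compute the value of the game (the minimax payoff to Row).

3

Row minima: A → -1, B → 1, C → 3; maximin = 3.
Column maxima: L → 3, R → 6; minimax = 3.
Since maximin = minimax = 3, there is a saddle point and the value is 3.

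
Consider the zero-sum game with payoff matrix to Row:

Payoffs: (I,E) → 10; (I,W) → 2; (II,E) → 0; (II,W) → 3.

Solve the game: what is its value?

Row minima: I → 2, II → 0; maximin = 2.
Column maxima: E → 10, W → 3; minimax = 3.
2 ≠ 3, so there is no saddle point; optimal play is mixed.
Let Row play I with probability p. Expected payoff against E: 10p + 0(1−p) = 10p; against W: 2p + 3(1−p) = −p + 3.
Setting these equal: 10p = −p + 3 ⇒ 11p = 3 ⇒ p = 3/11, and the value is (10)·(3/11) = 30/11.
For Column: with q = P(E), equating I's and II's payoffs gives 8q + 2 = −3q + 3 ⇒ q = 1/11.

30/11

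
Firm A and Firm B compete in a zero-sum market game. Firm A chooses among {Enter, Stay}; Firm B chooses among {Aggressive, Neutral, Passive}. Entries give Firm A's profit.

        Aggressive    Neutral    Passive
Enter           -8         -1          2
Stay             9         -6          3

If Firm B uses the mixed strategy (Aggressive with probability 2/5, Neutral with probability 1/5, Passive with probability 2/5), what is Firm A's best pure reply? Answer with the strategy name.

Stay

Expected payoff of Enter: (2/5)·(-8) + (1/5)·(-1) + (2/5)·2 = -13/5.
Expected payoff of Stay: (2/5)·9 + (1/5)·(-6) + (2/5)·3 = 18/5.
The largest is 18/5, so Firm A's best response is Stay.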